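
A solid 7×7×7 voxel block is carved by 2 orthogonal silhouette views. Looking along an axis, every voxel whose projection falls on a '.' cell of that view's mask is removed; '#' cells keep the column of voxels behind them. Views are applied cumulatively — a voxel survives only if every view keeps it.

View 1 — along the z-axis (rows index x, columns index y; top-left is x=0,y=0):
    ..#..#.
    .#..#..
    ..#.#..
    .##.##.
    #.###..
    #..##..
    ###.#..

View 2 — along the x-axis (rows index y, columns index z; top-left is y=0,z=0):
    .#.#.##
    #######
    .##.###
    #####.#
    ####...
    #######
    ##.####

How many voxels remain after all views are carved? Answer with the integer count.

initial block: 7^3 = 343
carve view 1 (along z, XY-mask fill 21/49): 147 voxels remain
carve view 2 (along x, YZ-mask fill 39/49): 108 voxels remain

108 voxels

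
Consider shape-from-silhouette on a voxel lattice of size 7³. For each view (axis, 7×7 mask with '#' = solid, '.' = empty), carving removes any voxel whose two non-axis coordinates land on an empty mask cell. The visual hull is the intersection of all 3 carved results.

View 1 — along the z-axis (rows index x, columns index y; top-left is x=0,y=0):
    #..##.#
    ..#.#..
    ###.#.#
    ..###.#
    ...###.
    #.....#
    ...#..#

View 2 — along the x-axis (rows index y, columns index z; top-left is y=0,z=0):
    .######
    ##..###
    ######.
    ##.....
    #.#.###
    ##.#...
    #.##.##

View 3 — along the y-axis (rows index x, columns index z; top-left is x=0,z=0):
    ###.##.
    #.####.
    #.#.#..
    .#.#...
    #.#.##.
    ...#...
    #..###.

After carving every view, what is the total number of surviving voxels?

remaining voxels: 50

before carving: 343 voxels (7×7×7)
step 1: project along z, AND mask (22/49) → |grid| = 154
step 2: project along x, AND mask (32/49) → |grid| = 102
step 3: project along y, AND mask (24/49) → |grid| = 50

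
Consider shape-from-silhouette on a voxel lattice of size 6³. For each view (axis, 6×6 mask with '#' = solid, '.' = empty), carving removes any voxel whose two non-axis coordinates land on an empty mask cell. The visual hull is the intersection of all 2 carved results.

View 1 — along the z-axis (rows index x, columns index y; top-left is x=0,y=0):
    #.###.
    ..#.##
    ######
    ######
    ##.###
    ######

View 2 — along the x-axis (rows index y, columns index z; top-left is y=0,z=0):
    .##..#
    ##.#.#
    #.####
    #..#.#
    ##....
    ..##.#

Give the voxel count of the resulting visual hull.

remaining voxels: 98

initial block: 6^3 = 216
[1] z-view keeps 30 columns → grid now 180
[2] x-view keeps 20 columns → grid now 98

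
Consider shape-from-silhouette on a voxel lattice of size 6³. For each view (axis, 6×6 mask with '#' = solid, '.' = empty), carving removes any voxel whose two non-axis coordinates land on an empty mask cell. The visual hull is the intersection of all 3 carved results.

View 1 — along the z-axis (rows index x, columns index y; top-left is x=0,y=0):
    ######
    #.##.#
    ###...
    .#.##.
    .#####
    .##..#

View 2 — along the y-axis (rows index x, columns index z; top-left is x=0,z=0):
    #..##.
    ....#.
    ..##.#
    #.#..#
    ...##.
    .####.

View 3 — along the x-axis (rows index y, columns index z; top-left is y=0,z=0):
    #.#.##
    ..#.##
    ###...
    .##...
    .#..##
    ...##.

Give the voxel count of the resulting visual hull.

voxel count = 28

initial block: 6^3 = 216
step 1: project along z, AND mask (24/36) → |grid| = 144
step 2: project along y, AND mask (16/36) → |grid| = 62
step 3: project along x, AND mask (17/36) → |grid| = 28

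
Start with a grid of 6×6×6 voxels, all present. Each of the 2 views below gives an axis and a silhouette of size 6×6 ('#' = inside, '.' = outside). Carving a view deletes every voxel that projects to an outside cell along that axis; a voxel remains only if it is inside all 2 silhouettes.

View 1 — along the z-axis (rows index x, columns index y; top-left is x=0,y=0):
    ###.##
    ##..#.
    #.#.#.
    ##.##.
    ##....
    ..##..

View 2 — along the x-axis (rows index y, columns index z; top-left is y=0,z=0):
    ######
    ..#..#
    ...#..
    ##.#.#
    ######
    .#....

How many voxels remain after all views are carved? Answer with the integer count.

before carving: 216 voxels (6×6×6)
[1] z-view keeps 19 columns → grid now 114
[2] x-view keeps 20 columns → grid now 74

voxel count = 74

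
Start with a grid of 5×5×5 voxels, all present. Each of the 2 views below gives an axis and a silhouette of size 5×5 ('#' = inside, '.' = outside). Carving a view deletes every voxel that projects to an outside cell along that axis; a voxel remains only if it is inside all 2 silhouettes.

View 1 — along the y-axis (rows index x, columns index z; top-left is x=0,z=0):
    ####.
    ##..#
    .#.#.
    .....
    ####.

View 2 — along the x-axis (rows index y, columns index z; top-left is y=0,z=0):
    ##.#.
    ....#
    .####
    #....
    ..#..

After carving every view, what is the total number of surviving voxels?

start: 5×5×5 = 125 voxels
step 1: project along y, AND mask (13/25) → |grid| = 65
step 2: project along x, AND mask (10/25) → |grid| = 26

|visual hull| = 26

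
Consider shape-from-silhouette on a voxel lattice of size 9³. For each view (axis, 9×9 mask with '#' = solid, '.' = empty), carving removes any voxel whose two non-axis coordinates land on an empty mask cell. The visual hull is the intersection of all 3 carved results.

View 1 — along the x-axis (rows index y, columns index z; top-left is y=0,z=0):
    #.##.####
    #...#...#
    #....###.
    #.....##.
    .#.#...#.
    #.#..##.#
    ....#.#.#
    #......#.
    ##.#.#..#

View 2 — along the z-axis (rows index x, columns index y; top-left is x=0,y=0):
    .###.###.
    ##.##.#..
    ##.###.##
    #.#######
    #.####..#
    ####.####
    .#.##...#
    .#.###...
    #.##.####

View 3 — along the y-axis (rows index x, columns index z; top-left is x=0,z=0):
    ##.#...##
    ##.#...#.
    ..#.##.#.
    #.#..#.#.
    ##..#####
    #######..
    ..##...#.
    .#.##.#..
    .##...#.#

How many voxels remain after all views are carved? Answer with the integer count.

initial block: 9^3 = 729
V1 x: intersect with YZ mask (35 set) -- 315 left
V2 z: intersect with XY mask (55 set) -- 215 left
V3 y: intersect with XZ mask (42 set) -- 113 left

voxel count = 113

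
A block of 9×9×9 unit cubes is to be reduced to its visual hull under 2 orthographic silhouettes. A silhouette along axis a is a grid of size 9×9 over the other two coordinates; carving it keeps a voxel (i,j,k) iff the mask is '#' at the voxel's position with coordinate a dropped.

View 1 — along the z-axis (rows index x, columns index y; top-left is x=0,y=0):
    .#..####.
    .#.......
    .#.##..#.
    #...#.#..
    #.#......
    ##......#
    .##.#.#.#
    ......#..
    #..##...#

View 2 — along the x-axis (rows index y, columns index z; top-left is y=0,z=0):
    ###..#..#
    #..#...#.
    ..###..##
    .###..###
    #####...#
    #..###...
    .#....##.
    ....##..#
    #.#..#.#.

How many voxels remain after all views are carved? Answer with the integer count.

before carving: 729 voxels (9×9×9)
  1. axis=2 (XY plane), |mask|=28  ⇒  voxels=252
  2. axis=0 (YZ plane), |mask|=39  ⇒  voxels=121

remaining voxels: 121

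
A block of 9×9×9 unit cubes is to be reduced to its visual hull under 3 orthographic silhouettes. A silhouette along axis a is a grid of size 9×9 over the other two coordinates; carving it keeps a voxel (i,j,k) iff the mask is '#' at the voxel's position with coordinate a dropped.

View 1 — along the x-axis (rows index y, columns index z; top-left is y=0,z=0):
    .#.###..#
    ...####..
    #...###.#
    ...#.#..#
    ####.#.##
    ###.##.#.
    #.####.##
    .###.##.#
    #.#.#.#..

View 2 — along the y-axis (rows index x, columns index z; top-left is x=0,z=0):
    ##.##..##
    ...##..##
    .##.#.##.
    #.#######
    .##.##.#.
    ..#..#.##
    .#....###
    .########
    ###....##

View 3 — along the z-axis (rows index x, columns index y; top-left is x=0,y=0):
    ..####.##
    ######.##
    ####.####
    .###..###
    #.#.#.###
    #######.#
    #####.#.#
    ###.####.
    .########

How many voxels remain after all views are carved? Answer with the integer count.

voxel count = 189

start: 9×9×9 = 729 voxels
V1 x: intersect with YZ mask (47 set) -- 423 left
V2 y: intersect with XZ mask (49 set) -- 246 left
V3 z: intersect with XY mask (64 set) -- 189 left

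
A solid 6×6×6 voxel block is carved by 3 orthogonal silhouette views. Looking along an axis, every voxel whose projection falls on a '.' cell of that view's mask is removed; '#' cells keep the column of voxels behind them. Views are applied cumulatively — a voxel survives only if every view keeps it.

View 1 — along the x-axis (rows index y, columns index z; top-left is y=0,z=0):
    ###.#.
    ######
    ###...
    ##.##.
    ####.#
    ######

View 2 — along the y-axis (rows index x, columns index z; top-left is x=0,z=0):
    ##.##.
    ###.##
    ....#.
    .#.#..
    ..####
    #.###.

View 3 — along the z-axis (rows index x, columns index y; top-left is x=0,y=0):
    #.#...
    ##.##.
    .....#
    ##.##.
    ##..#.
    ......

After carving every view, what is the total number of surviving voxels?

remaining voxels: 38

full grid |V| = 216
  1. axis=0 (YZ plane), |mask|=28  ⇒  voxels=168
  2. axis=1 (XZ plane), |mask|=20  ⇒  voxels=93
  3. axis=2 (XY plane), |mask|=14  ⇒  voxels=38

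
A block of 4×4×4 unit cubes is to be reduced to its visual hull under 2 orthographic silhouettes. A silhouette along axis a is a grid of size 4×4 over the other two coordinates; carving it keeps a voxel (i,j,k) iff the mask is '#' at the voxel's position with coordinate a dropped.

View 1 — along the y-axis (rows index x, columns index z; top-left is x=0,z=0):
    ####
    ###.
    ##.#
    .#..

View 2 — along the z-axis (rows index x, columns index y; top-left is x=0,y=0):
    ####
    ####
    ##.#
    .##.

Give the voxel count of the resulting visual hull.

|visual hull| = 39

start: 4×4×4 = 64 voxels
  1. axis=1 (XZ plane), |mask|=11  ⇒  voxels=44
  2. axis=2 (XY plane), |mask|=13  ⇒  voxels=39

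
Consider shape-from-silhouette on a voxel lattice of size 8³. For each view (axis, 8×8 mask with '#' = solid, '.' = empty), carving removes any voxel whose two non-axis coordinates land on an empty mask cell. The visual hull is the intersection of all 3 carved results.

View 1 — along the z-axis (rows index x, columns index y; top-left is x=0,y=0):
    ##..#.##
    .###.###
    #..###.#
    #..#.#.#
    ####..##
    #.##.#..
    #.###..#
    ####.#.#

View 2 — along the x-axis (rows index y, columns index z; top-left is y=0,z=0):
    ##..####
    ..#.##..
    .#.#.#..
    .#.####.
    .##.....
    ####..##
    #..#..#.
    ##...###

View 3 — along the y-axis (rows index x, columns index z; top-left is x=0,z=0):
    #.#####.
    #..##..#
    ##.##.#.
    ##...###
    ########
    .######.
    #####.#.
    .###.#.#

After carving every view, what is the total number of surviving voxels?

voxel count = 132

start: 8×8×8 = 512 voxels
step 1: project along z, AND mask (41/64) → |grid| = 328
step 2: project along x, AND mask (33/64) → |grid| = 184
step 3: project along y, AND mask (45/64) → |grid| = 132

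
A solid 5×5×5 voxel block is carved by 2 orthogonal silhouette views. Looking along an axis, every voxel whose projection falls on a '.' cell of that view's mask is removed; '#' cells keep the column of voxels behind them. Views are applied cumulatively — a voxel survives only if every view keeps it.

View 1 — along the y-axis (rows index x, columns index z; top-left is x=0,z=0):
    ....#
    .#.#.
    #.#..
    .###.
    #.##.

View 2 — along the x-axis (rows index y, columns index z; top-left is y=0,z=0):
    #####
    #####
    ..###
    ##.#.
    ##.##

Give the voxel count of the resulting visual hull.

voxel count = 44

start: 5×5×5 = 125 voxels
[1] y-view keeps 11 columns → grid now 55
[2] x-view keeps 20 columns → grid now 44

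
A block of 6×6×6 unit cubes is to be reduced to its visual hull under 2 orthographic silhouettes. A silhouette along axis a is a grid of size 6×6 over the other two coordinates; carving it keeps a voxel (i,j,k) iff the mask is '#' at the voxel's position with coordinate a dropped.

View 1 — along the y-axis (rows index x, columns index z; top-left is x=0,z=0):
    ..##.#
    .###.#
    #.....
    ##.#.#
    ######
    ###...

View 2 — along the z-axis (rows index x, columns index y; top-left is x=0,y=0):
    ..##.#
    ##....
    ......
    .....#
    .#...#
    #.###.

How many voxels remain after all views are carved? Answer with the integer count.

|visual hull| = 45

before carving: 216 voxels (6×6×6)
step 1: project along y, AND mask (21/36) → |grid| = 126
step 2: project along z, AND mask (12/36) → |grid| = 45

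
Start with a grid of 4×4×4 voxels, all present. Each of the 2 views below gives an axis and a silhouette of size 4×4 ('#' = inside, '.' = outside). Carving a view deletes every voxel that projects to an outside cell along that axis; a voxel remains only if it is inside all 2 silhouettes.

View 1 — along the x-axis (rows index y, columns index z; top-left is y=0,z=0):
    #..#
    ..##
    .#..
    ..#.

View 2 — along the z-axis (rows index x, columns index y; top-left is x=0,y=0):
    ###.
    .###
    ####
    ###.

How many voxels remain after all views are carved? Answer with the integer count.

voxel count = 20

start: 4×4×4 = 64 voxels
[1] x-view keeps 6 columns → grid now 24
[2] z-view keeps 13 columns → grid now 20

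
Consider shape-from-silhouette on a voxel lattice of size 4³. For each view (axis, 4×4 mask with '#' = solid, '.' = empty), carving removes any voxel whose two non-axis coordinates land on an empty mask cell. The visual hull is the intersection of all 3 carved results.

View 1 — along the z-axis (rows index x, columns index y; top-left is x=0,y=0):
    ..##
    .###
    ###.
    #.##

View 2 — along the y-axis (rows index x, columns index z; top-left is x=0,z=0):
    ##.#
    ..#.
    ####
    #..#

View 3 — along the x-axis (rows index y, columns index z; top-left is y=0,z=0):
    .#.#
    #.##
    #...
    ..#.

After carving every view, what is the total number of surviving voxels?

full grid |V| = 64
  1. axis=2 (XY plane), |mask|=11  ⇒  voxels=44
  2. axis=1 (XZ plane), |mask|=10  ⇒  voxels=27
  3. axis=0 (YZ plane), |mask|=7  ⇒  voxels=11

remaining voxels: 11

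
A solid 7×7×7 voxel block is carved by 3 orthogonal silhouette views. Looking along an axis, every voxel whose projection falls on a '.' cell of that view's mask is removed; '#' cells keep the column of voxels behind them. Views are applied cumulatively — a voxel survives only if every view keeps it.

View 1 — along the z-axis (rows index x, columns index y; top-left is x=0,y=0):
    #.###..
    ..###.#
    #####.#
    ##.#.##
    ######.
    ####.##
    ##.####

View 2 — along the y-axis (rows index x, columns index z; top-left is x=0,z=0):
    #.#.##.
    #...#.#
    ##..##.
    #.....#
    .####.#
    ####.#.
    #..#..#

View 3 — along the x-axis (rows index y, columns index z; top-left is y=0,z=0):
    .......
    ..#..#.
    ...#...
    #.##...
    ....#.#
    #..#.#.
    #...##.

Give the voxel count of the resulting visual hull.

|visual hull| = 41

before carving: 343 voxels (7×7×7)
step 1: project along z, AND mask (37/49) → |grid| = 259
step 2: project along y, AND mask (26/49) → |grid| = 140
step 3: project along x, AND mask (14/49) → |grid| = 41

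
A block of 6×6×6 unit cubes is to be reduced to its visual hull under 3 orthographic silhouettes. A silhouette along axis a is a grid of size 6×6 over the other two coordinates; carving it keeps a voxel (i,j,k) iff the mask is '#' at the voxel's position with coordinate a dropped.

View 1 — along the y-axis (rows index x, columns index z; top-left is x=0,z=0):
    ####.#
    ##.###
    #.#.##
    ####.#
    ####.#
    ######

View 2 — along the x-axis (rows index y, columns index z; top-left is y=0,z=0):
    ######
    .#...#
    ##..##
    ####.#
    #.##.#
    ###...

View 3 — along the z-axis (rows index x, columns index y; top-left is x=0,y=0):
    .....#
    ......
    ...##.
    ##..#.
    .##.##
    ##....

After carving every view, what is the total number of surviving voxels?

initial block: 6^3 = 216
V1 y: intersect with XZ mask (30 set) -- 180 left
V2 x: intersect with YZ mask (24 set) -- 126 left
V3 z: intersect with XY mask (12 set) -- 40 left

40 voxels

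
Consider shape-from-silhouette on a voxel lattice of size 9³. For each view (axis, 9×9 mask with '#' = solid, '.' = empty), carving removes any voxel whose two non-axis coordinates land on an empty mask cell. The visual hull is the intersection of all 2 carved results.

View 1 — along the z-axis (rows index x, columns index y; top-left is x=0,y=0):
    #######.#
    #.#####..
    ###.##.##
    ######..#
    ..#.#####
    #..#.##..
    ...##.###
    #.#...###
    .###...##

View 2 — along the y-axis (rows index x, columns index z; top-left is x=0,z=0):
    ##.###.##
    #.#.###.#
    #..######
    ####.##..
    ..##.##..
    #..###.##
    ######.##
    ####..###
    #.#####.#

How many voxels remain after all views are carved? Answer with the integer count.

341 voxels

full grid |V| = 729
  1. axis=2 (XY plane), |mask|=53  ⇒  voxels=477
  2. axis=1 (XZ plane), |mask|=58  ⇒  voxels=341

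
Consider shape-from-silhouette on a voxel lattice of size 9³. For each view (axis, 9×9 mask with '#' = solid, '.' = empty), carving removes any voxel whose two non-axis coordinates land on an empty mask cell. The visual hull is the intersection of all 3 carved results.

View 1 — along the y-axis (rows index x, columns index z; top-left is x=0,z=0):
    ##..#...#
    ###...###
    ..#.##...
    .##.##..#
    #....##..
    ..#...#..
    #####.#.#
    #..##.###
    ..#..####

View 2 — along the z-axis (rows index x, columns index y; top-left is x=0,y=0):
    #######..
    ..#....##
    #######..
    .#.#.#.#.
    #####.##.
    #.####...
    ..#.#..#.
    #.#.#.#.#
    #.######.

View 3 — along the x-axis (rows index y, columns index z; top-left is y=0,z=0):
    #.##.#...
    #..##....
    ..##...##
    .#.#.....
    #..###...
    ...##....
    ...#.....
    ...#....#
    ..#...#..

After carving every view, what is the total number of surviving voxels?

57 voxels

initial block: 9^3 = 729
V1 y: intersect with XZ mask (41 set) -- 369 left
V2 z: intersect with XY mask (48 set) -- 204 left
V3 x: intersect with YZ mask (24 set) -- 57 left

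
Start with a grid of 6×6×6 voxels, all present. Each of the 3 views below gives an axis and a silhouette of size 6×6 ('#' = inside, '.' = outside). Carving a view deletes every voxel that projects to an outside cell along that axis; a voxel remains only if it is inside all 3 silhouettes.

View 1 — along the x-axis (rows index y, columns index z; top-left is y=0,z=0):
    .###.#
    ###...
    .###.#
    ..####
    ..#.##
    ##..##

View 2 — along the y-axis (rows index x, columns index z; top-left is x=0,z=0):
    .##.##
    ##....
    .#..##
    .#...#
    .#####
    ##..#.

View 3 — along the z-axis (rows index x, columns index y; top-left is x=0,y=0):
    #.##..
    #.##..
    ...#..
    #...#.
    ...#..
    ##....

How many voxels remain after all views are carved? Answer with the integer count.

23 voxels

initial block: 6^3 = 216
V1 x: intersect with YZ mask (22 set) -- 132 left
V2 y: intersect with XZ mask (19 set) -- 73 left
V3 z: intersect with XY mask (12 set) -- 23 left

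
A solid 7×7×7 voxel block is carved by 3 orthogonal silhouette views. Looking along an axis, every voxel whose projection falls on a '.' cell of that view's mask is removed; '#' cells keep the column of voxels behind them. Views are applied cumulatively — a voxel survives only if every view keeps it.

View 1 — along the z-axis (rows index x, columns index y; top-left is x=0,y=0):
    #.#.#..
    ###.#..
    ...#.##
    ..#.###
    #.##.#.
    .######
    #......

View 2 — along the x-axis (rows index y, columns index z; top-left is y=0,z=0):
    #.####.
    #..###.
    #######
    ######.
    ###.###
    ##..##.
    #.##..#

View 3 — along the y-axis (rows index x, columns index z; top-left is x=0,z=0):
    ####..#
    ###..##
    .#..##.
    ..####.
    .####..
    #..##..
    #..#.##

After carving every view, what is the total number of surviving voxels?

remaining voxels: 75

start: 7×7×7 = 343 voxels
V1 z: intersect with XY mask (25 set) -- 175 left
V2 x: intersect with YZ mask (36 set) -- 133 left
V3 y: intersect with XZ mask (28 set) -- 75 left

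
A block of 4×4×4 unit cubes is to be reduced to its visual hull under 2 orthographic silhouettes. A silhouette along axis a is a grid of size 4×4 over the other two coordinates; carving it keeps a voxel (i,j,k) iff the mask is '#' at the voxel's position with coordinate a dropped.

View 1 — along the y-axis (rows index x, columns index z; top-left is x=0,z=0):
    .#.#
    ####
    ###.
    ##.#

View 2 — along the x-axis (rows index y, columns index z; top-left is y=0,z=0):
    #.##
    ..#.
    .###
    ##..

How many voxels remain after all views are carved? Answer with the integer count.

initial block: 4^3 = 64
  1. axis=1 (XZ plane), |mask|=12  ⇒  voxels=48
  2. axis=0 (YZ plane), |mask|=9  ⇒  voxels=26

remaining voxels: 26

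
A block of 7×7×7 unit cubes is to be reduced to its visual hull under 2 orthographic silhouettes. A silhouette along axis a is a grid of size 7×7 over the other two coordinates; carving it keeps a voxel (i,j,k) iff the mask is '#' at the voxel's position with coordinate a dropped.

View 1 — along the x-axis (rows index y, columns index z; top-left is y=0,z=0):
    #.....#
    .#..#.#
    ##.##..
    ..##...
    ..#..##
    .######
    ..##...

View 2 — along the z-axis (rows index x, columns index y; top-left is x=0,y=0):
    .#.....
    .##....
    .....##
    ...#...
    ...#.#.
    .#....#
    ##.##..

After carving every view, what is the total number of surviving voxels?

initial block: 7^3 = 343
after view 1 [x-axis, 22 of 49 cells solid] → remaining = 154
after view 2 [z-axis, 14 of 49 cells solid] → remaining = 43

remaining voxels: 43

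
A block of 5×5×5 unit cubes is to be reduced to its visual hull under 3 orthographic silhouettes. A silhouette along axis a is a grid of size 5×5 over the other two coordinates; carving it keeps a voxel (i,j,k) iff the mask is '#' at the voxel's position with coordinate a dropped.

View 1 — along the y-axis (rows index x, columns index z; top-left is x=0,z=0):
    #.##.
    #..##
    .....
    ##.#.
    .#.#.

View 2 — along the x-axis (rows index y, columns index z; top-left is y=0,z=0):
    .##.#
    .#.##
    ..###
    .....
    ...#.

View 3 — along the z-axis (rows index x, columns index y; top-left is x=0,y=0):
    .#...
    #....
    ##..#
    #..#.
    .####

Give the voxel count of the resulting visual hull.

initial block: 5^3 = 125
after view 1 [y-axis, 11 of 25 cells solid] → remaining = 55
after view 2 [x-axis, 10 of 25 cells solid] → remaining = 21
after view 3 [z-axis, 11 of 25 cells solid] → remaining = 7

7 voxels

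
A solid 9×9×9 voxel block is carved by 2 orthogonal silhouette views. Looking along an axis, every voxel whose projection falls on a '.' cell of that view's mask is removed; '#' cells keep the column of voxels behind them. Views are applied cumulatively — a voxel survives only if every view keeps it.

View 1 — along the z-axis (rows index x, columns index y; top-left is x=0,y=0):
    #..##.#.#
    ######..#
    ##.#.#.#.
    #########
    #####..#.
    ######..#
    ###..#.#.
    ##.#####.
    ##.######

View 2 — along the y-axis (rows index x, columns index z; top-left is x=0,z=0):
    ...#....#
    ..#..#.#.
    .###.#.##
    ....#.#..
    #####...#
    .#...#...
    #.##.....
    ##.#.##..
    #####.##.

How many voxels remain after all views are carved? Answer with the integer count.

remaining voxels: 235

full grid |V| = 729
  1. axis=2 (XY plane), |mask|=59  ⇒  voxels=531
  2. axis=1 (XZ plane), |mask|=36  ⇒  voxels=235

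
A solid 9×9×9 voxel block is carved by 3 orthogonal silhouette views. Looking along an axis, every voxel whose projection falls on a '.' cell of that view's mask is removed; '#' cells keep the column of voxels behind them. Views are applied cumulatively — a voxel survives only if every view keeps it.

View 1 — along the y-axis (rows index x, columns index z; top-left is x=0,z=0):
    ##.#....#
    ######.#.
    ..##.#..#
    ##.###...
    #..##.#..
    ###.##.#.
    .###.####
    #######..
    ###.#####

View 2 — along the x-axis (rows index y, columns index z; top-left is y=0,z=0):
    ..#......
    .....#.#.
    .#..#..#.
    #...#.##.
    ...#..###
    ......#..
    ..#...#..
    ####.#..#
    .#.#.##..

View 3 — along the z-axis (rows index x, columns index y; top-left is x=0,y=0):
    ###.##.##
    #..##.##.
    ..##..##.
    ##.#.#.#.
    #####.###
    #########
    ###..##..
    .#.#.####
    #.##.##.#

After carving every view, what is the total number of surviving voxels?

before carving: 729 voxels (9×9×9)
after view 1 [y-axis, 52 of 81 cells solid] → remaining = 468
after view 2 [x-axis, 27 of 81 cells solid] → remaining = 151
after view 3 [z-axis, 55 of 81 cells solid] → remaining = 99

voxel count = 99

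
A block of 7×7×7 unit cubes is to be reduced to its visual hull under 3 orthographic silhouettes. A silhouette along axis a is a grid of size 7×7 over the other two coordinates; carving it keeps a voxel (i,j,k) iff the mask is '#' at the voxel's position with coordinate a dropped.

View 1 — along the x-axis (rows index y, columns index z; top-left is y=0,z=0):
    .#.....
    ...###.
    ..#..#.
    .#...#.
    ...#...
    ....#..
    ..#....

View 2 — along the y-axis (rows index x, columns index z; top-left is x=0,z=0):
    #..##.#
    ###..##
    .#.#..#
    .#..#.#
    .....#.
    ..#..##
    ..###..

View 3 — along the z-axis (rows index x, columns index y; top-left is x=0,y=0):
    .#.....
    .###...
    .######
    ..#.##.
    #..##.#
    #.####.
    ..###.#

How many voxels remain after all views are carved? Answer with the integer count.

start: 7×7×7 = 343 voxels
[1] x-view keeps 11 columns → grid now 77
[2] y-view keeps 22 columns → grid now 33
[3] z-view keeps 26 columns → grid now 18

18 voxels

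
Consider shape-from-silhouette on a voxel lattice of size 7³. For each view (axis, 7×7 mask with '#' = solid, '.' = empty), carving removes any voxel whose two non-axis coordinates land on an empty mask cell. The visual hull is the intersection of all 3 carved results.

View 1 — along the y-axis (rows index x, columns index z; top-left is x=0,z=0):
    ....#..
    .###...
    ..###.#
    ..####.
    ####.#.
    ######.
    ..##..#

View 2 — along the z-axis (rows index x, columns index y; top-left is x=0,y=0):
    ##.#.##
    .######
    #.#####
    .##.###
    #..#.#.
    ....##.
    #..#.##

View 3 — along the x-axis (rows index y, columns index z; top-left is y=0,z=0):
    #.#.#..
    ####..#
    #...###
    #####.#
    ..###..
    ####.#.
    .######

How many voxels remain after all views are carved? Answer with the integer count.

76 voxels

full grid |V| = 343
carve view 1 (along y, XZ-mask fill 26/49): 182 voxels remain
carve view 2 (along z, XY-mask fill 31/49): 106 voxels remain
carve view 3 (along x, YZ-mask fill 32/49): 76 voxels remain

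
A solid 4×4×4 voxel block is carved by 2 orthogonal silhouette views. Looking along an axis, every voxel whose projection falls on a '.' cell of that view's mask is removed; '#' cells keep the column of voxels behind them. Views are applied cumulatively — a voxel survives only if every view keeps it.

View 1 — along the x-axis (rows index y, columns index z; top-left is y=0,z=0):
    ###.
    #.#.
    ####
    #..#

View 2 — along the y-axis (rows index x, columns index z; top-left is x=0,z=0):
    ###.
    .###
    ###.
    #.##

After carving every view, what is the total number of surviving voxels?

full grid |V| = 64
after view 1 [x-axis, 11 of 16 cells solid] → remaining = 44
after view 2 [y-axis, 12 of 16 cells solid] → remaining = 34

34 voxels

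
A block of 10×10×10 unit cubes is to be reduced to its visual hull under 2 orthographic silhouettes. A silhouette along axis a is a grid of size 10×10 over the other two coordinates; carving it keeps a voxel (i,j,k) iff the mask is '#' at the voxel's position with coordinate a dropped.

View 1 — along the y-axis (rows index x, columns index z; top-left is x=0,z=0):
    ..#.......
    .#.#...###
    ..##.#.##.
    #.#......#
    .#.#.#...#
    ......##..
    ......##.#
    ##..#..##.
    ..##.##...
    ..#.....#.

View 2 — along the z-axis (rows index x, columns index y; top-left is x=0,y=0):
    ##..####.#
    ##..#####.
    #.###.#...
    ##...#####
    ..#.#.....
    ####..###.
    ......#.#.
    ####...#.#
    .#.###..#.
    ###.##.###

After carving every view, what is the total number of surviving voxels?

full grid |V| = 1000
[1] y-view keeps 34 columns → grid now 340
[2] z-view keeps 56 columns → grid now 182

remaining voxels: 182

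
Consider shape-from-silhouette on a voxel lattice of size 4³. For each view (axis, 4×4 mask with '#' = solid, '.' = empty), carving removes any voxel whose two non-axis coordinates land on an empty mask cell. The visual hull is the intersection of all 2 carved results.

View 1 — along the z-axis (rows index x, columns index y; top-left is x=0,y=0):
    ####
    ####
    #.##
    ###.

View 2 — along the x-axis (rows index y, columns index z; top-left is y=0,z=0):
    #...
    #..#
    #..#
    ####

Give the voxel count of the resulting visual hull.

initial block: 4^3 = 64
after view 1 [z-axis, 14 of 16 cells solid] → remaining = 56
after view 2 [x-axis, 9 of 16 cells solid] → remaining = 30

|visual hull| = 30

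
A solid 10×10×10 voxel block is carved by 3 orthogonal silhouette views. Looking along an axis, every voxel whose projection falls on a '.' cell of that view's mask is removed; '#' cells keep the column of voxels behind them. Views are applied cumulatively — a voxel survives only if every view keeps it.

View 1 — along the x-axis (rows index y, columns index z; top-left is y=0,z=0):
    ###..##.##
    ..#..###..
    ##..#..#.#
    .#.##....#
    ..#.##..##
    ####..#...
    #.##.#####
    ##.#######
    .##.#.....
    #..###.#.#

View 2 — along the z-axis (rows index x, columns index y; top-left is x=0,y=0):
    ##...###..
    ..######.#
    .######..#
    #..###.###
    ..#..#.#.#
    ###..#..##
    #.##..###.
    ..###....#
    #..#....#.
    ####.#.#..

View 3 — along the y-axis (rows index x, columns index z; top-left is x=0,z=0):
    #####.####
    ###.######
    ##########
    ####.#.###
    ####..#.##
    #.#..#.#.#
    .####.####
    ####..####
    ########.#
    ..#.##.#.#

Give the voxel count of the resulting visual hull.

full grid |V| = 1000
[1] x-view keeps 56 columns → grid now 560
[2] z-view keeps 55 columns → grid now 310
[3] y-view keeps 78 columns → grid now 240

|visual hull| = 240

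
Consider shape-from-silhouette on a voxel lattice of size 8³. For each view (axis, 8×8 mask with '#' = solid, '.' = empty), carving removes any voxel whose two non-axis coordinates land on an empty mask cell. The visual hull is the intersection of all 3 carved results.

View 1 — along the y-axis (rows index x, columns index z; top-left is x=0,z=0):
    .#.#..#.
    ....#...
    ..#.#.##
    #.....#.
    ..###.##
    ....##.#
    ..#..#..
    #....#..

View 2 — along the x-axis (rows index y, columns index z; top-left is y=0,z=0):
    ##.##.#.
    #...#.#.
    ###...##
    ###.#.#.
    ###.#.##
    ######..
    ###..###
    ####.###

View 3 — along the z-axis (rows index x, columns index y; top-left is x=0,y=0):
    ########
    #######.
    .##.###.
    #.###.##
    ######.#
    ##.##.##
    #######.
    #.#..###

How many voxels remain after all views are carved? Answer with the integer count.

voxel count = 94

before carving: 512 voxels (8×8×8)
V1 y: intersect with XZ mask (22 set) -- 176 left
V2 x: intersect with YZ mask (43 set) -- 116 left
V3 z: intersect with XY mask (51 set) -- 94 left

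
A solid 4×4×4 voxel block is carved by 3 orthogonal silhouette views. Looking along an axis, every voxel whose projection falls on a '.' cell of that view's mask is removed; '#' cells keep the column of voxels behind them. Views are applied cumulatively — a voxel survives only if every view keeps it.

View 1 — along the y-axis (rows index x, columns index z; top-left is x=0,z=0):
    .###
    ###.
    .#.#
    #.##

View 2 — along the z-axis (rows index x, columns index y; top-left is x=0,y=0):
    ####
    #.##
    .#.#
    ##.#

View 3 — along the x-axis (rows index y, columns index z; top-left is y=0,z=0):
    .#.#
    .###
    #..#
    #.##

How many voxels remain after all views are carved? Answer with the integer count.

start: 4×4×4 = 64 voxels
V1 y: intersect with XZ mask (11 set) -- 44 left
V2 z: intersect with XY mask (12 set) -- 34 left
V3 x: intersect with YZ mask (10 set) -- 21 left

voxel count = 21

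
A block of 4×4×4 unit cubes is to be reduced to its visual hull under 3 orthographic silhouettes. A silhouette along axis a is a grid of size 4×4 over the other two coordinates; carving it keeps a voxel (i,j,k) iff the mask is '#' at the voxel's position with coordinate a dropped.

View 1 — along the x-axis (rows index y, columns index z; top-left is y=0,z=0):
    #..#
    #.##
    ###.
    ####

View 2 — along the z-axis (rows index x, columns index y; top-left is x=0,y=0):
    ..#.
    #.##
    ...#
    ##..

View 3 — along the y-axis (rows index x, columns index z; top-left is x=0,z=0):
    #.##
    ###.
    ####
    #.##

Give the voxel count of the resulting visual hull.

full grid |V| = 64
  1. axis=0 (YZ plane), |mask|=12  ⇒  voxels=48
  2. axis=2 (XY plane), |mask|=7  ⇒  voxels=21
  3. axis=1 (XZ plane), |mask|=13  ⇒  voxels=18

voxel count = 18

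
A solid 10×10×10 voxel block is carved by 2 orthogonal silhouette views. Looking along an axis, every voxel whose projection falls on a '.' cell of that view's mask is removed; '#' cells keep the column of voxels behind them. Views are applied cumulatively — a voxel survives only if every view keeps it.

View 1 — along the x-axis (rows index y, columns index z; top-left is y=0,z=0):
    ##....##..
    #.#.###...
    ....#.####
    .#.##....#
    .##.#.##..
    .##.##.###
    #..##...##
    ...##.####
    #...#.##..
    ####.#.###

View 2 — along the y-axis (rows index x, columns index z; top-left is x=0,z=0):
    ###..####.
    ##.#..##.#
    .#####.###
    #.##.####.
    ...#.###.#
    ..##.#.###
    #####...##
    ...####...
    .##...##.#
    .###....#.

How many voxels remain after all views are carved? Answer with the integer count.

start: 10×10×10 = 1000 voxels
[1] x-view keeps 53 columns → grid now 530
[2] y-view keeps 59 columns → grid now 303

303 voxels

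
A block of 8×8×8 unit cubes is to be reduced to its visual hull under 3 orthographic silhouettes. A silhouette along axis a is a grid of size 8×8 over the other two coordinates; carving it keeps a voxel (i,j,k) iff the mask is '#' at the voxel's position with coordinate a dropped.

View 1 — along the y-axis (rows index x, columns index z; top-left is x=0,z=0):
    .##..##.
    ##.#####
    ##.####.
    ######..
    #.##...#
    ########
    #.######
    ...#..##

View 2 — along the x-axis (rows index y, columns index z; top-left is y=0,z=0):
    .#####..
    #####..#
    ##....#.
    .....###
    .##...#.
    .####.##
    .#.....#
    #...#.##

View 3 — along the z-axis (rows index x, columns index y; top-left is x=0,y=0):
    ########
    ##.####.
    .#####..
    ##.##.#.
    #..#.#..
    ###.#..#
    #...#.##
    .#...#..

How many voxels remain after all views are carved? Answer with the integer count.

|visual hull| = 110

start: 8×8×8 = 512 voxels
carve view 1 (along y, XZ-mask fill 45/64): 360 voxels remain
carve view 2 (along x, YZ-mask fill 32/64): 176 voxels remain
carve view 3 (along z, XY-mask fill 38/64): 110 voxels remain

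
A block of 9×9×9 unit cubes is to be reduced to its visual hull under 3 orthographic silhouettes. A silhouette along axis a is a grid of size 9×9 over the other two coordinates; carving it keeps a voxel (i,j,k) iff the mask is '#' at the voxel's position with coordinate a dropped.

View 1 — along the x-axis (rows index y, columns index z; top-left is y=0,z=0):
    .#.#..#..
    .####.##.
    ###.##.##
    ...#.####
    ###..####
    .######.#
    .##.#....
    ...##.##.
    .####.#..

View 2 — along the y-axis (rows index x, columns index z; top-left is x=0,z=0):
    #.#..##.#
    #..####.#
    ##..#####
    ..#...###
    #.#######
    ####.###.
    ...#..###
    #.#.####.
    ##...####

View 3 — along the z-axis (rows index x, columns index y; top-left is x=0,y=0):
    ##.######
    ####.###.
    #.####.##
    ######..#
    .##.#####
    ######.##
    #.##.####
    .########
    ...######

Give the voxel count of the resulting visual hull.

initial block: 9^3 = 729
carve view 1 (along x, YZ-mask fill 47/81): 423 voxels remain
carve view 2 (along y, XZ-mask fill 53/81): 267 voxels remain
carve view 3 (along z, XY-mask fill 65/81): 221 voxels remain

221 voxels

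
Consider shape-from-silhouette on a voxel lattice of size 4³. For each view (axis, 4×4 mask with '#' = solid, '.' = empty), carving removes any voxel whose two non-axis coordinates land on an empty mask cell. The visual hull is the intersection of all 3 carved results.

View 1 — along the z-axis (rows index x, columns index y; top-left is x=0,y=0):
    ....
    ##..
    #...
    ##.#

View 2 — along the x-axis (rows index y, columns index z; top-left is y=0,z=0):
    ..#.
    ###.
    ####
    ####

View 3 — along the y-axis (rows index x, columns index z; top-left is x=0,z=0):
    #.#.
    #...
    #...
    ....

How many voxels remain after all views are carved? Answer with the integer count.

before carving: 64 voxels (4×4×4)
after view 1 [z-axis, 6 of 16 cells solid] → remaining = 24
after view 2 [x-axis, 12 of 16 cells solid] → remaining = 13
after view 3 [y-axis, 4 of 16 cells solid] → remaining = 1

voxel count = 1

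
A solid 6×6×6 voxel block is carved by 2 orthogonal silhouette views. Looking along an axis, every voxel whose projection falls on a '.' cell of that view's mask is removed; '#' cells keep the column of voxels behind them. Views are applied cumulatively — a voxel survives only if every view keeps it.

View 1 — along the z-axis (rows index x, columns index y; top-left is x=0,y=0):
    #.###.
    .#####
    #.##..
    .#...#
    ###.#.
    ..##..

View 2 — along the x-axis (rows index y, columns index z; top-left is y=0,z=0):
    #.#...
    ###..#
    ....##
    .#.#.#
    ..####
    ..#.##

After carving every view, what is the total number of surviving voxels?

before carving: 216 voxels (6×6×6)
carve view 1 (along z, XY-mask fill 20/36): 120 voxels remain
carve view 2 (along x, YZ-mask fill 18/36): 58 voxels remain

58 voxels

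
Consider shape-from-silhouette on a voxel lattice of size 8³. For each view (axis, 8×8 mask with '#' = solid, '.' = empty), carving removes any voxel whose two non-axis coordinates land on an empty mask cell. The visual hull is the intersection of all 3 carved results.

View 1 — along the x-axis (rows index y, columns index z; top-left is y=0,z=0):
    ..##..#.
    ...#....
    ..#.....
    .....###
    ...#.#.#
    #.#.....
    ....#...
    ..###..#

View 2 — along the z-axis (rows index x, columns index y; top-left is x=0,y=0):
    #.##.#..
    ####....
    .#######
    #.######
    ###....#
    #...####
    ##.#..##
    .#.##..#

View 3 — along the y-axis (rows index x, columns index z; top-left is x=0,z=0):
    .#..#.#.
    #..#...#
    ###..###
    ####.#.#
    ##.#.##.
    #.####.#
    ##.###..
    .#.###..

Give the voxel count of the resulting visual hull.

56 voxels

full grid |V| = 512
[1] x-view keeps 18 columns → grid now 144
[2] z-view keeps 40 columns → grid now 94
[3] y-view keeps 38 columns → grid now 56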